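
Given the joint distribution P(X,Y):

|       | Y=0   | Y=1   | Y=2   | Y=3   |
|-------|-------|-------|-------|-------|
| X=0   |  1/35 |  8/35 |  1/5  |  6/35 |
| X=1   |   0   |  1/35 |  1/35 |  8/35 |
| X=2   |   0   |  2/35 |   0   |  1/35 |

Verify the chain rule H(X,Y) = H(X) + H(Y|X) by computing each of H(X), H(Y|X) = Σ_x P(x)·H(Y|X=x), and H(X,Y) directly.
H(X) = 1.2412 bits, H(Y|X) = 1.4549 bits, H(X,Y) = 2.6961 bits

Marginal of X (row sums):
  P(X=0) = 1/35 + 8/35 + 1/5 + 6/35 = 22/35
  P(X=1) = 0 + 1/35 + 1/35 + 8/35 = 2/7
  P(X=2) = 0 + 2/35 + 0 + 1/35 = 3/35
H(X) = -[(22/35)·log₂(22/35) + (2/7)·log₂(2/7) + (3/35)·log₂(3/35)]
  = 0.42105 + 0.51639 + 0.30380 = 1.2412 bits

H(Y|X) = Σ_x P(x)·H(Y|X=x):
  X=0: P(X=0) = 22/35, P(Y|X=0) = (1/22, 4/11, 7/22, 3/11) → H(Y|X=0) = 1.77028
  X=1: P(X=1) = 2/7, P(Y|X=1) = (0, 1/10, 1/10, 4/5) → H(Y|X=1) = 0.92193
  X=2: P(X=2) = 3/35, P(Y|X=2) = (0, 2/3, 0, 1/3) → H(Y|X=2) = 0.91830
H(Y|X) = (22/35)·1.77028 + (2/7)·0.92193 + (3/35)·0.91830 = 1.4549 bits

H(X,Y) = -Σ_{x,y} P(x,y) log₂ P(x,y). Per-cell terms -P(x,y)·log₂P(x,y):
  X=0: 0.14655, 0.48669, 0.46439, 0.43617
  X=1: 0.00000, 0.14655, 0.14655, 0.48669
  X=2: 0.00000, 0.23596, 0.00000, 0.14655
  (cells with P = 0 contribute 0)
Sum of the 12 terms: H(X,Y) = 2.6961 bits

Chain rule check:
  H(X) + H(Y|X) = 1.2412 + 1.4549 = 2.6961 bits
  H(X,Y) = 2.6961 bits
✓ Chain rule verified.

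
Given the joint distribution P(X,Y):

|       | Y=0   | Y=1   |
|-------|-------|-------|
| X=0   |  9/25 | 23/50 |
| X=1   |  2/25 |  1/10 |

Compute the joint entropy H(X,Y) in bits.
1.6697 bits

H(X,Y) = -Σ_{x,y} P(x,y) log₂ P(x,y). Per-cell terms -P(x,y)·log₂P(x,y):
  X=0: 0.53062, 0.51534
  X=1: 0.29151, 0.33219
Sum of the 4 terms: H(X,Y) = 1.6697 bits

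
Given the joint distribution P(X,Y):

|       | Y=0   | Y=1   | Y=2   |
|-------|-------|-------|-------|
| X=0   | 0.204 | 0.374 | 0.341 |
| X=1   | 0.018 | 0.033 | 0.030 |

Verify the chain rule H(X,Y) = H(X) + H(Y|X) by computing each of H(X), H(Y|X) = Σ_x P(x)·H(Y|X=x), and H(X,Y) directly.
H(X) = 0.4057 bits, H(Y|X) = 1.5406 bits, H(X,Y) = 1.9463 bits

Marginal of X (row sums):
  P(X=0) = 0.204 + 0.374 + 0.341 = 0.919
  P(X=1) = 0.018 + 0.033 + 0.030 = 0.081
H(X) = -[0.919·log₂(0.919) + 0.081·log₂(0.081)]
  = 0.1120 + 0.2937 = 0.4057 bits

H(Y|X) = Σ_x P(x)·H(Y|X=x):
  X=0: P(X=0) = 0.919, P(Y|X=0) = (204/919, 374/919, 341/919) → H(Y|X=0) = 1.5406
  X=1: P(X=1) = 0.081, P(Y|X=1) = (2/9, 11/27, 10/27) → H(Y|X=1) = 1.5407
H(Y|X) = 0.919·1.5406 + 0.081·1.5407 = 1.5406 bits

H(X,Y) = -Σ_{x,y} P(x,y) log₂ P(x,y). Per-cell terms -P(x,y)·log₂P(x,y):
  X=0: 0.4678, 0.5307, 0.5293
  X=1: 0.1043, 0.1624, 0.1518
Sum of the 6 terms: H(X,Y) = 1.9463 bits

Chain rule check:
  H(X) + H(Y|X) = 0.4057 + 1.5406 = 1.9463 bits
  H(X,Y) = 1.9463 bits
✓ Chain rule verified.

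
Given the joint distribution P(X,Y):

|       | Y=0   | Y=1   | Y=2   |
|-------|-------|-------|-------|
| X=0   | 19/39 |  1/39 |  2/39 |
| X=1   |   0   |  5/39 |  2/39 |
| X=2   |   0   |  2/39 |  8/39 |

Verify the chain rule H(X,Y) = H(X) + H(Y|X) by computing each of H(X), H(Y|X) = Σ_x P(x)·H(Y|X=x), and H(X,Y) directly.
H(X) = 1.4142 bits, H(Y|X) = 0.7348 bits, H(X,Y) = 2.1490 bits

Marginal of X (row sums):
  P(X=0) = 19/39 + 1/39 + 2/39 = 22/39
  P(X=1) = 0 + 5/39 + 2/39 = 7/39
  P(X=2) = 0 + 2/39 + 8/39 = 10/39
H(X) = -[(22/39)·log₂(22/39) + (7/39)·log₂(7/39) + (10/39)·log₂(10/39)]
  = 0.4659 + 0.4448 + 0.5035 = 1.4142 bits

H(Y|X) = Σ_x P(x)·H(Y|X=x):
  X=0: P(X=0) = 22/39, P(Y|X=0) = (19/22, 1/22, 1/11) → H(Y|X=0) = 0.6999
  X=1: P(X=1) = 7/39, P(Y|X=1) = (0, 5/7, 2/7) → H(Y|X=1) = 0.8631
  X=2: P(X=2) = 10/39, P(Y|X=2) = (0, 1/5, 4/5) → H(Y|X=2) = 0.7219
H(Y|X) = (22/39)·0.6999 + (7/39)·0.8631 + (10/39)·0.7219 = 0.7348 bits

H(X,Y) = -Σ_{x,y} P(x,y) log₂ P(x,y). Per-cell terms -P(x,y)·log₂P(x,y):
  X=0: 0.5054, 0.1355, 0.2198
  X=1: 0.0000, 0.3799, 0.2198
  X=2: 0.0000, 0.2198, 0.4688
  (cells with P = 0 contribute 0)
Sum of the 9 terms: H(X,Y) = 2.1490 bits

Chain rule check:
  H(X) + H(Y|X) = 1.4142 + 0.7348 = 2.1490 bits
  H(X,Y) = 2.1490 bits
✓ Chain rule verified.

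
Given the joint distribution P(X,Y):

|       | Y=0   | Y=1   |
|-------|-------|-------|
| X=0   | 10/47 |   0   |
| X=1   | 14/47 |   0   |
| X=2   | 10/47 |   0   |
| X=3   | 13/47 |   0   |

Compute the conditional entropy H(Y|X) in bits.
0.0000 bits

H(Y|X) = H(X,Y) - H(X)

H(X,Y) = -Σ_{x,y} P(x,y) log₂ P(x,y). Per-cell terms -P(x,y)·log₂P(x,y):
  X=0: 0.47503, 0.00000
  X=1: 0.52045, 0.00000
  X=2: 0.47503, 0.00000
  X=3: 0.51285, 0.00000
  (cells with P = 0 contribute 0)
Sum of the 8 terms: H(X,Y) = 1.9834 bits

Marginal of X (row sums):
  P(X=0) = 10/47 + 0 = 10/47
  P(X=1) = 14/47 + 0 = 14/47
  P(X=2) = 10/47 + 0 = 10/47
  P(X=3) = 13/47 + 0 = 13/47
H(X) = -[(10/47)·log₂(10/47) + (14/47)·log₂(14/47) + (10/47)·log₂(10/47) + (13/47)·log₂(13/47)]
  = 0.47503 + 0.52045 + 0.47503 + 0.51285 = 1.9834 bits

H(Y|X) = H(X,Y) - H(X) = 1.9834 - 1.9834 = 0.0000 bits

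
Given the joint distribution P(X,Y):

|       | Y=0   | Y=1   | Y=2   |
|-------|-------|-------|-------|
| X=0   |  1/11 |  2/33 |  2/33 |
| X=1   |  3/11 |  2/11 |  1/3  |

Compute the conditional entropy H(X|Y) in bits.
0.7357 bits

H(X|Y) = H(X,Y) - H(Y)

H(X,Y) = -Σ_{x,y} P(x,y) log₂ P(x,y). Per-cell terms -P(x,y)·log₂P(x,y):
  X=0: 0.3145, 0.2451, 0.2451
  X=1: 0.5112, 0.4472, 0.5283
Sum of the 6 terms: H(X,Y) = 2.2914 bits

Marginal of Y (column sums):
  P(Y=0) = 1/11 + 3/11 = 4/11
  P(Y=1) = 2/33 + 2/11 = 8/33
  P(Y=2) = 2/33 + 1/3 = 13/33
H(Y) = -[(4/11)·log₂(4/11) + (8/33)·log₂(8/33) + (13/33)·log₂(13/33)]
  = 0.5307 + 0.4956 + 0.5294 = 1.5557 bits

H(X|Y) = H(X,Y) - H(Y) = 2.2914 - 1.5557 = 0.7357 bits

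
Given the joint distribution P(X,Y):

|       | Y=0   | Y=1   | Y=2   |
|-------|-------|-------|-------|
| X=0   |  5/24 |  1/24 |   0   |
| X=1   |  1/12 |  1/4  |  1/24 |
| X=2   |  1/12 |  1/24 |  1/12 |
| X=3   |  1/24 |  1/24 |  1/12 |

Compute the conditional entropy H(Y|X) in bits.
1.1887 bits

H(Y|X) = H(X,Y) - H(X)

H(X,Y) = -Σ_{x,y} P(x,y) log₂ P(x,y). Per-cell terms -P(x,y)·log₂P(x,y):
  X=0: 0.471466, 0.191040, 0.000000
  X=1: 0.298747, 0.500000, 0.191040
  X=2: 0.298747, 0.191040, 0.298747
  X=3: 0.191040, 0.191040, 0.298747
  (cells with P = 0 contribute 0)
Sum of the 12 terms: H(X,Y) = 3.12165 bits

Marginal of X (row sums):
  P(X=0) = 5/24 + 1/24 + 0 = 1/4
  P(X=1) = 1/12 + 1/4 + 1/24 = 3/8
  P(X=2) = 1/12 + 1/24 + 1/12 = 5/24
  P(X=3) = 1/24 + 1/24 + 1/12 = 1/6
H(X) = -[(1/4)·log₂(1/4) + (3/8)·log₂(3/8) + (5/24)·log₂(5/24) + (1/6)·log₂(1/6)]
  = 0.500000 + 0.530639 + 0.471466 + 0.430827 = 1.93293 bits

H(Y|X) = H(X,Y) - H(X) = 3.12165 - 1.93293 = 1.1887 bits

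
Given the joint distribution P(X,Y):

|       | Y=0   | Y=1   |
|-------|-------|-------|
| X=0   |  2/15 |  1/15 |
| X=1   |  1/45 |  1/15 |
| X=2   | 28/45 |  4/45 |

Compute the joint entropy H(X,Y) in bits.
1.7668 bits

H(X,Y) = -Σ_{x,y} P(x,y) log₂ P(x,y). Per-cell terms -P(x,y)·log₂P(x,y):
  X=0: 0.387585, 0.260459
  X=1: 0.122041, 0.260459
  X=2: 0.425910, 0.310387
Sum of the 6 terms: H(X,Y) = 1.7668 bits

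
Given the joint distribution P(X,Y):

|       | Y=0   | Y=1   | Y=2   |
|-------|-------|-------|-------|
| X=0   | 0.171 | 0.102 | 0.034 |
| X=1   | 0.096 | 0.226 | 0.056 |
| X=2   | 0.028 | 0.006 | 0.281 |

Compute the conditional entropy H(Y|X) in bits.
1.1046 bits

H(Y|X) = H(X,Y) - H(X)

H(X,Y) = -Σ_{x,y} P(x,y) log₂ P(x,y). Per-cell terms -P(x,y)·log₂P(x,y):
  X=0: 0.43570, 0.33592, 0.16586
  X=1: 0.32456, 0.48491, 0.23287
  X=2: 0.14444, 0.04428, 0.51461
Sum of the 9 terms: H(X,Y) = 2.68315 bits

Marginal of X (row sums):
  P(X=0) = 0.171 + 0.102 + 0.034 = 0.307
  P(X=1) = 0.096 + 0.226 + 0.056 = 0.378
  P(X=2) = 0.028 + 0.006 + 0.281 = 0.315
H(X) = -[0.307·log₂(0.307) + 0.378·log₂(0.378) + 0.315·log₂(0.315)]
  = 0.52303 + 0.53054 + 0.52497 = 1.57854 bits

H(Y|X) = H(X,Y) - H(X) = 2.68315 - 1.57854 = 1.1046 bits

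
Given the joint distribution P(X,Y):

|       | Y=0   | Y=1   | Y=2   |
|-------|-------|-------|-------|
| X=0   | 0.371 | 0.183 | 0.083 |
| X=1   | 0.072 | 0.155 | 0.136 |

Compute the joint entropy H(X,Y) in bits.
2.3588 bits

H(X,Y) = -Σ_{x,y} P(x,y) log₂ P(x,y). Per-cell terms -P(x,y)·log₂P(x,y):
  X=0: 0.5307, 0.4484, 0.2980
  X=1: 0.2733, 0.4169, 0.3915
Sum of the 6 terms: H(X,Y) = 2.3588 bits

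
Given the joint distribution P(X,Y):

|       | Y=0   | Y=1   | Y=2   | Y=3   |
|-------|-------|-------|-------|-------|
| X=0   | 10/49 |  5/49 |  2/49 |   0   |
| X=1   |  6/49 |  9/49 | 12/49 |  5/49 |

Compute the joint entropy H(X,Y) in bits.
2.6454 bits

H(X,Y) = -Σ_{x,y} P(x,y) log₂ P(x,y). Per-cell terms -P(x,y)·log₂P(x,y):
  X=0: 0.4679, 0.3360, 0.1884, 0.0000
  X=1: 0.3710, 0.4490, 0.4971, 0.3360
  (cells with P = 0 contribute 0)
Sum of the 8 terms: H(X,Y) = 2.6454 bits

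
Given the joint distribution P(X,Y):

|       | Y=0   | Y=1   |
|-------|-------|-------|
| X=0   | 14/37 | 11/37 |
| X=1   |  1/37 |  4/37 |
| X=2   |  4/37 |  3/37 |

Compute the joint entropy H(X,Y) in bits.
2.1794 bits

H(X,Y) = -Σ_{x,y} P(x,y) log₂ P(x,y). Per-cell terms -P(x,y)·log₂P(x,y):
  X=0: 0.53052, 0.52028
  X=1: 0.14080, 0.34697
  X=2: 0.34697, 0.29388
Sum of the 6 terms: H(X,Y) = 2.1794 bits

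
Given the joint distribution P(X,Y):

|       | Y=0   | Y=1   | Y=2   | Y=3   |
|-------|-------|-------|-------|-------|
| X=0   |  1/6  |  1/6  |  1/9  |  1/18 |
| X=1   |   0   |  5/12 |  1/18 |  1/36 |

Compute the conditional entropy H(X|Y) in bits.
0.7331 bits

H(X|Y) = H(X,Y) - H(Y)

H(X,Y) = -Σ_{x,y} P(x,y) log₂ P(x,y). Per-cell terms -P(x,y)·log₂P(x,y):
  X=0: 0.43083, 0.43083, 0.35221, 0.23166
  X=1: 0.00000, 0.52626, 0.23166, 0.14361
  (cells with P = 0 contribute 0)
Sum of the 8 terms: H(X,Y) = 2.3471 bits

Marginal of Y (column sums):
  P(Y=0) = 1/6 + 0 = 1/6
  P(Y=1) = 1/6 + 5/12 = 7/12
  P(Y=2) = 1/9 + 1/18 = 1/6
  P(Y=3) = 1/18 + 1/36 = 1/12
H(Y) = -[(1/6)·log₂(1/6) + (7/12)·log₂(7/12) + (1/6)·log₂(1/6) + (1/12)·log₂(1/12)]
  = 0.43083 + 0.45360 + 0.43083 + 0.29875 = 1.6140 bits

H(X|Y) = H(X,Y) - H(Y) = 2.3471 - 1.6140 = 0.7331 bits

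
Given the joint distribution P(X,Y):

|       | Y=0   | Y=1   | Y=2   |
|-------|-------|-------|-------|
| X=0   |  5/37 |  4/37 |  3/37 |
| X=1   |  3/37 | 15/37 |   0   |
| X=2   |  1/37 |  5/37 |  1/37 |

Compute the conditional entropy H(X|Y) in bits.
1.2766 bits

H(X|Y) = H(X,Y) - H(Y)

H(X,Y) = -Σ_{x,y} P(x,y) log₂ P(x,y). Per-cell terms -P(x,y)·log₂P(x,y):
  X=0: 0.39020612, 0.34696793, 0.29387764
  X=1: 0.29387764, 0.52806599, 0.00000000
  X=2: 0.14079604, 0.39020612, 0.14079604
  (cells with P = 0 contribute 0)
Sum of the 9 terms: H(X,Y) = 2.5247935 bits

Marginal of Y (column sums):
  P(Y=0) = 5/37 + 3/37 + 1/37 = 9/37
  P(Y=1) = 4/37 + 15/37 + 5/37 = 24/37
  P(Y=2) = 3/37 + 0 + 1/37 = 4/37
H(Y) = -[(9/37)·log₂(9/37) + (24/37)·log₂(24/37) + (4/37)·log₂(4/37)]
  = 0.49610149 + 0.40507516 + 0.34696793 = 1.2481446 bits

H(X|Y) = H(X,Y) - H(Y) = 2.5247935 - 1.2481446 = 1.2766 bits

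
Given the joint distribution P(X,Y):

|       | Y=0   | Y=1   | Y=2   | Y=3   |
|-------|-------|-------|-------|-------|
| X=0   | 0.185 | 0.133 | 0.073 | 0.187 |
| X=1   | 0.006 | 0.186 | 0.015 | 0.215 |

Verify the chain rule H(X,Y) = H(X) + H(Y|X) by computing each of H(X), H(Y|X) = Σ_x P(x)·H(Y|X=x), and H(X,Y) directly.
H(X) = 0.9824 bits, H(Y|X) = 1.6464 bits, H(X,Y) = 2.6287 bits

Marginal of X (row sums):
  P(X=0) = 0.185 + 0.133 + 0.073 + 0.187 = 0.578
  P(X=1) = 0.006 + 0.186 + 0.015 + 0.215 = 0.422
H(X) = -[0.578·log₂(0.578) + 0.422·log₂(0.422)]
  = 0.45712 + 0.52526 = 0.9824 bits

H(Y|X) = Σ_x P(x)·H(Y|X=x):
  X=0: P(X=0) = 0.578, P(Y|X=0) = (185/578, 133/578, 73/578, 11/34) → H(Y|X=0) = 1.91751
  X=1: P(X=1) = 0.422, P(Y|X=1) = (3/211, 93/211, 15/422, 215/422) → H(Y|X=1) = 1.27499
H(Y|X) = 0.578·1.91751 + 0.422·1.27499 = 1.6464 bits

H(X,Y) = -Σ_{x,y} P(x,y) log₂ P(x,y). Per-cell terms -P(x,y)·log₂P(x,y):
  X=0: 0.45036, 0.38710, 0.27565, 0.45233
  X=1: 0.04428, 0.45135, 0.09088, 0.47678
Sum of the 8 terms: H(X,Y) = 2.6287 bits

Chain rule check:
  H(X) + H(Y|X) = 0.9824 + 1.6464 = 2.6288 bits
  H(X,Y) = 2.6287 bits
✓ Chain rule verified (Δ = 0.0001 is 4-dp rounding noise: each of the three values was rounded independently).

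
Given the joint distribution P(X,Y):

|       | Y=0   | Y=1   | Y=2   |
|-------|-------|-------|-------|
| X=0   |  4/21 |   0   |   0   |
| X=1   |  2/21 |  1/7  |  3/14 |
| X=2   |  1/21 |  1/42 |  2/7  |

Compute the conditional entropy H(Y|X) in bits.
1.0061 bits

H(Y|X) = H(X,Y) - H(X)

H(X,Y) = -Σ_{x,y} P(x,y) log₂ P(x,y). Per-cell terms -P(x,y)·log₂P(x,y):
  X=0: 0.45568, 0.00000, 0.00000
  X=1: 0.32308, 0.40105, 0.47623
  X=2: 0.20916, 0.12839, 0.51639
  (cells with P = 0 contribute 0)
Sum of the 9 terms: H(X,Y) = 2.5100 bits

Marginal of X (row sums):
  P(X=0) = 4/21 + 0 + 0 = 4/21
  P(X=1) = 2/21 + 1/7 + 3/14 = 19/42
  P(X=2) = 1/21 + 1/42 + 2/7 = 5/14
H(X) = -[(4/21)·log₂(4/21) + (19/42)·log₂(19/42) + (5/14)·log₂(5/14)]
  = 0.45568 + 0.51770 + 0.53051 = 1.5039 bits

H(Y|X) = H(X,Y) - H(X) = 2.5100 - 1.5039 = 1.0061 bits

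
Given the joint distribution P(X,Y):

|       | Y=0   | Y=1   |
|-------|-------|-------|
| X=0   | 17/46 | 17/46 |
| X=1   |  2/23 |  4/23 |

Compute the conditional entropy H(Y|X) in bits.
0.9787 bits

H(Y|X) = H(X,Y) - H(X)

H(X,Y) = -Σ_{x,y} P(x,y) log₂ P(x,y). Per-cell terms -P(x,y)·log₂P(x,y):
  X=0: 0.530732, 0.530732
  X=1: 0.306397, 0.438880
Sum of the 4 terms: H(X,Y) = 1.80674 bits

Marginal of X (row sums):
  P(X=0) = 17/46 + 17/46 = 17/23
  P(X=1) = 2/23 + 4/23 = 6/23
H(X) = -[(17/23)·log₂(17/23) + (6/23)·log₂(6/23)]
  = 0.322334 + 0.505722 = 0.82806 bits

H(Y|X) = H(X,Y) - H(X) = 1.80674 - 0.82806 = 0.9787 bits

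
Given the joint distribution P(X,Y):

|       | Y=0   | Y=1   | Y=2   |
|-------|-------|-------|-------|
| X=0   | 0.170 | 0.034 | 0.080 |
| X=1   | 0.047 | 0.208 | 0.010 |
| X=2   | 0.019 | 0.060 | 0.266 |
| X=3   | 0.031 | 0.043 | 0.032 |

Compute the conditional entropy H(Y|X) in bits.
1.1104 bits

H(Y|X) = H(X,Y) - H(X)

H(X,Y) = -Σ_{x,y} P(x,y) log₂ P(x,y). Per-cell terms -P(x,y)·log₂P(x,y):
  X=0: 0.434587, 0.165863, 0.291508
  X=1: 0.207326, 0.471192, 0.066439
  X=2: 0.108639, 0.243534, 0.508193
  X=3: 0.155359, 0.195199, 0.158905
Sum of the 12 terms: H(X,Y) = 3.00674 bits

Marginal of X (row sums):
  P(X=0) = 0.170 + 0.034 + 0.080 = 0.284
  P(X=1) = 0.047 + 0.208 + 0.010 = 0.265
  P(X=2) = 0.019 + 0.060 + 0.266 = 0.345
  P(X=3) = 0.031 + 0.043 + 0.032 = 0.106
H(X) = -[0.284·log₂(0.284) + 0.265·log₂(0.265) + 0.345·log₂(0.345) + 0.106·log₂(0.106)]
  = 0.515755 + 0.507723 + 0.529689 + 0.343214 = 1.89638 bits

H(Y|X) = H(X,Y) - H(X) = 3.00674 - 1.89638 = 1.1104 bits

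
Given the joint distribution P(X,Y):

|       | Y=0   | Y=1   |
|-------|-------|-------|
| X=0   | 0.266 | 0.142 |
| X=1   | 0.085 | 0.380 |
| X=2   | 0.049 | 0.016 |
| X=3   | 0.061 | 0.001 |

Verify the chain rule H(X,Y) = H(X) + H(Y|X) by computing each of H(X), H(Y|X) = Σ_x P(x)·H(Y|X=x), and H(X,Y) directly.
H(X) = 1.5464 bits, H(Y|X) = 0.7592 bits, H(X,Y) = 2.3056 bits

Marginal of X (row sums):
  P(X=0) = 0.266 + 0.142 = 0.408
  P(X=1) = 0.085 + 0.380 = 0.465
  P(X=2) = 0.049 + 0.016 = 0.065
  P(X=3) = 0.061 + 0.001 = 0.062
H(X) = -[0.408·log₂(0.408) + 0.465·log₂(0.465) + 0.065·log₂(0.065) + 0.062·log₂(0.062)]
  = 0.52769 + 0.51368 + 0.25632 + 0.24872 = 1.5464 bits

H(Y|X) = Σ_x P(x)·H(Y|X=x):
  X=0: P(X=0) = 0.408, P(Y|X=0) = (133/204, 71/204) → H(Y|X=0) = 0.93230
  X=1: P(X=1) = 0.465, P(Y|X=1) = (17/93, 76/93) → H(Y|X=1) = 0.68615
  X=2: P(X=2) = 0.065, P(Y|X=2) = (49/65, 16/65) → H(Y|X=2) = 0.80513
  X=3: P(X=3) = 0.062, P(Y|X=3) = (61/62, 1/62) → H(Y|X=3) = 0.11912
H(Y|X) = 0.408·0.93230 + 0.465·0.68615 + 0.065·0.80513 + 0.062·0.11912 = 0.7592 bits

H(X,Y) = -Σ_{x,y} P(x,y) log₂ P(x,y). Per-cell terms -P(x,y)·log₂P(x,y):
  X=0: 0.50819, 0.39988
  X=1: 0.30229, 0.53045
  X=2: 0.21320, 0.09545
  X=3: 0.24614, 0.00997
Sum of the 8 terms: H(X,Y) = 2.3056 bits

Chain rule check:
  H(X) + H(Y|X) = 1.5464 + 0.7592 = 2.3056 bits
  H(X,Y) = 2.3056 bits
✓ Chain rule verified.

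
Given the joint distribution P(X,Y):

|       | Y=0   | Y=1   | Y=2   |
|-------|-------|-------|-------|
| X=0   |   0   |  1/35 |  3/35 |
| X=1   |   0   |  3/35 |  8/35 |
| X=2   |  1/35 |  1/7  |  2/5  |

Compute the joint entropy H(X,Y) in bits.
2.3172 bits

H(X,Y) = -Σ_{x,y} P(x,y) log₂ P(x,y). Per-cell terms -P(x,y)·log₂P(x,y):
  X=0: 0.00000, 0.14655, 0.30380
  X=1: 0.00000, 0.30380, 0.48669
  X=2: 0.14655, 0.40105, 0.52877
  (cells with P = 0 contribute 0)
Sum of the 9 terms: H(X,Y) = 2.3172 bits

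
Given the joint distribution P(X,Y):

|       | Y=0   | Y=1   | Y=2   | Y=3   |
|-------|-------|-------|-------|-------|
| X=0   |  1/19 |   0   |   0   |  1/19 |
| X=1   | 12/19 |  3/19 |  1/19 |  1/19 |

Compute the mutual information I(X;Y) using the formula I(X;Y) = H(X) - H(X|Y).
0.1125 bits

I(X;Y) = H(X) - H(X|Y)

Marginal of X (row sums):
  P(X=0) = 1/19 + 0 + 0 + 1/19 = 2/19
  P(X=1) = 12/19 + 3/19 + 1/19 + 1/19 = 17/19
H(X) = -[(2/19)·log₂(2/19) + (17/19)·log₂(17/19)]
  = 0.34189 + 0.14357 = 0.4855 bits

Marginal of Y (column sums):
  P(Y=0) = 1/19 + 12/19 = 13/19
  P(Y=1) = 0 + 3/19 = 3/19
  P(Y=2) = 0 + 1/19 = 1/19
  P(Y=3) = 1/19 + 1/19 = 2/19
H(X|Y) = Σ_y P(y)·H(X|Y=y):
  Y=0: P(Y=0) = 13/19, P(X|Y=0) = (1/13, 12/13) → H(X|Y=0) = 0.39124
  Y=1: P(Y=1) = 3/19, P(X|Y=1) = (0, 1) → H(X|Y=1) = 0.00000
  Y=2: P(Y=2) = 1/19, P(X|Y=2) = (0, 1) → H(X|Y=2) = 0.00000
  Y=3: P(Y=3) = 2/19, P(X|Y=3) = (1/2, 1/2) → H(X|Y=3) = 1.00000
H(X|Y) = (13/19)·0.39124 + (3/19)·0.00000 + (1/19)·0.00000 + (2/19)·1.00000 = 0.3730 bits

I(X;Y) = H(X) - H(X|Y) = 0.4855 - 0.3730 = 0.1125 bits

Cross-check via I(X;Y) = H(X) + H(Y) - H(X,Y): computing H(Y) from the column sums and H(X,Y) from the 8 cells in the same way gives H(Y) = 1.3605 bits and H(X,Y) = 1.7335 bits, so
I(X;Y) = 0.4855 + 1.3605 - 1.7335 = 0.1125 bits ✓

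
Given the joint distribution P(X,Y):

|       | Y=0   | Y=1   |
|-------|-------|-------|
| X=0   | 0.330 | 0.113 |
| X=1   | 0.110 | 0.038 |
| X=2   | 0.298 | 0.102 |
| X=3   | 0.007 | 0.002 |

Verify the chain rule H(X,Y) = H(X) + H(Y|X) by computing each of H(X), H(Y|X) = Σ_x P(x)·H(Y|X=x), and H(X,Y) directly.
H(X) = 1.5182 bits, H(Y|X) = 0.8191 bits, H(X,Y) = 2.3373 bits

Marginal of X (row sums):
  P(X=0) = 0.330 + 0.113 = 0.443
  P(X=1) = 0.110 + 0.038 = 0.148
  P(X=2) = 0.298 + 0.102 = 0.400
  P(X=3) = 0.007 + 0.002 = 0.009
H(X) = -[0.443·log₂(0.443) + 0.148·log₂(0.148) + 0.400·log₂(0.400) + 0.009·log₂(0.009)]
  = 0.52036 + 0.40794 + 0.52877 + 0.06116 = 1.5182 bits

H(Y|X) = Σ_x P(x)·H(Y|X=x):
  X=0: P(X=0) = 0.443, P(Y|X=0) = (330/443, 113/443) → H(Y|X=0) = 0.81923
  X=1: P(X=1) = 0.148, P(Y|X=1) = (55/74, 19/74) → H(Y|X=1) = 0.82181
  X=2: P(X=2) = 0.400, P(Y|X=2) = (149/200, 51/200) → H(Y|X=2) = 0.81911
  X=3: P(X=3) = 0.009, P(Y|X=3) = (7/9, 2/9) → H(Y|X=3) = 0.76420
H(Y|X) = 0.443·0.81923 + 0.148·0.82181 + 0.400·0.81911 + 0.009·0.76420 = 0.8191 bits

H(X,Y) = -Σ_{x,y} P(x,y) log₂ P(x,y). Per-cell terms -P(x,y)·log₂P(x,y):
  X=0: 0.52782, 0.35545
  X=1: 0.35029, 0.17928
  X=2: 0.52049, 0.33592
  X=3: 0.05011, 0.01793
Sum of the 8 terms: H(X,Y) = 2.3373 bits

Chain rule check:
  H(X) + H(Y|X) = 1.5182 + 0.8191 = 2.3373 bits
  H(X,Y) = 2.3373 bits
✓ Chain rule verified.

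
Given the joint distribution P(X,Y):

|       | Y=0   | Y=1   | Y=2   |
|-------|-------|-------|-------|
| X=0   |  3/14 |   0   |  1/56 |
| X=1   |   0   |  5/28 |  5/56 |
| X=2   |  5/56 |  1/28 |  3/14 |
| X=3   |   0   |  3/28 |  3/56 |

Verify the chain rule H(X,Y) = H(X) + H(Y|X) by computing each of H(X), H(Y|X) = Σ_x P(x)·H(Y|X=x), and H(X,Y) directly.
H(X) = 1.9511 bits, H(Y|X) = 0.9144 bits, H(X,Y) = 2.8655 bits

Marginal of X (row sums):
  P(X=0) = 3/14 + 0 + 1/56 = 13/56
  P(X=1) = 0 + 5/28 + 5/56 = 15/56
  P(X=2) = 5/56 + 1/28 + 3/14 = 19/56
  P(X=3) = 0 + 3/28 + 3/56 = 9/56
H(X) = -[(13/56)·log₂(13/56) + (15/56)·log₂(15/56) + (19/56)·log₂(19/56) + (9/56)·log₂(9/56)]
  = 0.48911 + 0.50905 + 0.52909 + 0.42387 = 1.9511 bits

H(Y|X) = Σ_x P(x)·H(Y|X=x):
  X=0: P(X=0) = 13/56, P(Y|X=0) = (12/13, 0, 1/13) → H(Y|X=0) = 0.39124
  X=1: P(X=1) = 15/56, P(Y|X=1) = (0, 2/3, 1/3) → H(Y|X=1) = 0.91830
  X=2: P(X=2) = 19/56, P(Y|X=2) = (5/19, 2/19, 12/19) → H(Y|X=2) = 1.26744
  X=3: P(X=3) = 9/56, P(Y|X=3) = (0, 2/3, 1/3) → H(Y|X=3) = 0.91830
H(Y|X) = (13/56)·0.39124 + (15/56)·0.91830 + (19/56)·1.26744 + (9/56)·0.91830 = 0.9144 bits

H(X,Y) = -Σ_{x,y} P(x,y) log₂ P(x,y). Per-cell terms -P(x,y)·log₂P(x,y):
  X=0: 0.47623, 0.00000, 0.10370
  X=1: 0.00000, 0.44383, 0.31120
  X=2: 0.31120, 0.17169, 0.47623
  X=3: 0.00000, 0.34526, 0.22620
  (cells with P = 0 contribute 0)
Sum of the 12 terms: H(X,Y) = 2.8655 bits

Chain rule check:
  H(X) + H(Y|X) = 1.9511 + 0.9144 = 2.8655 bits
  H(X,Y) = 2.8655 bits
✓ Chain rule verified.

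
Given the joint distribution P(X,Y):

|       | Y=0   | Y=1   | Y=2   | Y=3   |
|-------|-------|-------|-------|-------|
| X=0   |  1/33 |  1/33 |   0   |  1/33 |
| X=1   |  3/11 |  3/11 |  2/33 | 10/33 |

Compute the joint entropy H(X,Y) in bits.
2.2481 bits

H(X,Y) = -Σ_{x,y} P(x,y) log₂ P(x,y). Per-cell terms -P(x,y)·log₂P(x,y):
  X=0: 0.15286, 0.15286, 0.00000, 0.15286
  X=1: 0.51122, 0.51122, 0.24511, 0.52196
  (cells with P = 0 contribute 0)
Sum of the 8 terms: H(X,Y) = 2.2481 bits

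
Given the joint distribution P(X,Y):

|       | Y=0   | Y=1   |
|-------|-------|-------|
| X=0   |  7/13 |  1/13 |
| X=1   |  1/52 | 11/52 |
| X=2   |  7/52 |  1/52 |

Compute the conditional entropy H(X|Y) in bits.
0.9578 bits

H(X|Y) = H(X,Y) - H(Y)

H(X,Y) = -Σ_{x,y} P(x,y) log₂ P(x,y). Per-cell terms -P(x,y)·log₂P(x,y):
  X=0: 0.4809, 0.2846
  X=1: 0.1096, 0.4741
  X=2: 0.3895, 0.1096
Sum of the 6 terms: H(X,Y) = 1.8483 bits

Marginal of Y (column sums):
  P(Y=0) = 7/13 + 1/52 + 7/52 = 9/13
  P(Y=1) = 1/13 + 11/52 + 1/52 = 4/13
H(Y) = -[(9/13)·log₂(9/13) + (4/13)·log₂(4/13)]
  = 0.3673 + 0.5232 = 0.8905 bits

H(X|Y) = H(X,Y) - H(Y) = 1.8483 - 0.8905 = 0.9578 bits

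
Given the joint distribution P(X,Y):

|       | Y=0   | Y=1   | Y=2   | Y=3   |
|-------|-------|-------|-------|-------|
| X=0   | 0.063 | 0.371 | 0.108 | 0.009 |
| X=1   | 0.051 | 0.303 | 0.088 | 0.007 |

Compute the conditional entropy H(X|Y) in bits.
0.9925 bits

H(X|Y) = H(X,Y) - H(Y)

H(X,Y) = -Σ_{x,y} P(x,y) log₂ P(x,y). Per-cell terms -P(x,y)·log₂P(x,y):
  X=0: 0.25128, 0.53072, 0.34678, 0.06116
  X=1: 0.21896, 0.52195, 0.30856, 0.05011
Sum of the 8 terms: H(X,Y) = 2.2895 bits

Marginal of Y (column sums):
  P(Y=0) = 0.063 + 0.051 = 0.114
  P(Y=1) = 0.371 + 0.303 = 0.674
  P(Y=2) = 0.108 + 0.088 = 0.196
  P(Y=3) = 0.009 + 0.007 = 0.016
H(Y) = -[0.114·log₂(0.114) + 0.674·log₂(0.674) + 0.196·log₂(0.196) + 0.016·log₂(0.016)]
  = 0.35715 + 0.38363 + 0.46081 + 0.09545 = 1.2970 bits

H(X|Y) = H(X,Y) - H(Y) = 2.2895 - 1.2970 = 0.9925 bits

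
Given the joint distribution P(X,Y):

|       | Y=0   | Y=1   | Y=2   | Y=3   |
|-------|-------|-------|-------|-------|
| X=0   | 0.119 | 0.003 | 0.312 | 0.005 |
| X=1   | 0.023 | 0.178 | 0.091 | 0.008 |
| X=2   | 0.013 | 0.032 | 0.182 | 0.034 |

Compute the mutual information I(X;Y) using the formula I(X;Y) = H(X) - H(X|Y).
0.3548 bits

I(X;Y) = H(X) - H(X|Y)

Marginal of X (row sums):
  P(X=0) = 0.119 + 0.003 + 0.312 + 0.005 = 0.439
  P(X=1) = 0.023 + 0.178 + 0.091 + 0.008 = 0.300
  P(X=2) = 0.013 + 0.032 + 0.182 + 0.034 = 0.261
H(X) = -[0.439·log₂(0.439) + 0.300·log₂(0.300) + 0.261·log₂(0.261)]
  = 0.521403 + 0.521090 + 0.505786 = 1.548279 bits

Marginal of Y (column sums):
  P(Y=0) = 0.119 + 0.023 + 0.013 = 0.155
  P(Y=1) = 0.003 + 0.178 + 0.032 = 0.213
  P(Y=2) = 0.312 + 0.091 + 0.182 = 0.585
  P(Y=3) = 0.005 + 0.008 + 0.034 = 0.047
H(X|Y) = Σ_y P(y)·H(X|Y=y):
  Y=0: P(Y=0) = 0.155, P(X|Y=0) = (119/155, 23/155, 13/155) → H(X|Y=0) = 1.001086
  Y=1: P(Y=1) = 0.213, P(X|Y=1) = (1/71, 178/213, 32/213) → H(X|Y=1) = 0.713886
  Y=2: P(Y=2) = 0.585, P(X|Y=2) = (8/15, 7/45, 14/45) → H(X|Y=2) = 1.425330
  Y=3: P(Y=3) = 0.047, P(X|Y=3) = (5/47, 8/47, 34/47) → H(X|Y=3) = 1.116645
H(X|Y) = 0.155·1.001086 + 0.213·0.713886 + 0.585·1.425330 + 0.047·1.116645 = 1.193526 bits

I(X;Y) = H(X) - H(X|Y) = 1.548279 - 1.193526 = 0.3548 bits

Cross-check via I(X;Y) = H(X) + H(Y) - H(X,Y): computing H(Y) from the column sums and H(X,Y) from the 12 cells in the same way gives H(Y) = 1.551935 bits and H(X,Y) = 2.745461 bits, so
I(X;Y) = 1.548279 + 1.551935 - 2.745461 = 0.3548 bits ✓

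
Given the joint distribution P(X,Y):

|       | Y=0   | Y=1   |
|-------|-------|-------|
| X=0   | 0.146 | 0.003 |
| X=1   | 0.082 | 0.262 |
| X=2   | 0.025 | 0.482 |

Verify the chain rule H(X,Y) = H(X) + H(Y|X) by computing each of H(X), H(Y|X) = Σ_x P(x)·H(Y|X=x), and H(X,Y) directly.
H(X) = 1.4357 bits, H(Y|X) = 0.4375 bits, H(X,Y) = 1.8731 bits

Marginal of X (row sums):
  P(X=0) = 0.146 + 0.003 = 0.149
  P(X=1) = 0.082 + 0.262 = 0.344
  P(X=2) = 0.025 + 0.482 = 0.507
H(X) = -[0.149·log₂(0.149) + 0.344·log₂(0.344) + 0.507·log₂(0.507)]
  = 0.40925 + 0.52959 + 0.49683 = 1.4357 bits

H(Y|X) = Σ_x P(x)·H(Y|X=x):
  X=0: P(X=0) = 0.149, P(Y|X=0) = (146/149, 3/149) → H(Y|X=0) = 0.14219
  X=1: P(X=1) = 0.344, P(Y|X=1) = (41/172, 131/172) → H(Y|X=1) = 0.79232
  X=2: P(X=2) = 0.507, P(Y|X=2) = (25/507, 482/507) → H(Y|X=2) = 0.28346
H(Y|X) = 0.149·0.14219 + 0.344·0.79232 + 0.507·0.28346 = 0.4375 bits

H(X,Y) = -Σ_{x,y} P(x,y) log₂ P(x,y). Per-cell terms -P(x,y)·log₂P(x,y):
  X=0: 0.40529, 0.02514
  X=1: 0.29588, 0.50628
  X=2: 0.13305, 0.50750
Sum of the 6 terms: H(X,Y) = 1.8731 bits

Chain rule check:
  H(X) + H(Y|X) = 1.4357 + 0.4375 = 1.8732 bits
  H(X,Y) = 1.8731 bits
✓ Chain rule verified (Δ = 0.0001 is 4-dp rounding noise: each of the three values was rounded independently).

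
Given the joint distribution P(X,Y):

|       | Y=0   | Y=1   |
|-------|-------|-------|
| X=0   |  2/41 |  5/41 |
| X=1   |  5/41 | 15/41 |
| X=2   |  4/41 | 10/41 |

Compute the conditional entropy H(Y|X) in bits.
0.8378 bits

H(Y|X) = H(X,Y) - H(X)

H(X,Y) = -Σ_{x,y} P(x,y) log₂ P(x,y). Per-cell terms -P(x,y)·log₂P(x,y):
  X=0: 0.21256, 0.37020
  X=1: 0.37020, 0.53073
  X=2: 0.32757, 0.49649
Sum of the 6 terms: H(X,Y) = 2.30775 bits

Marginal of X (row sums):
  P(X=0) = 2/41 + 5/41 = 7/41
  P(X=1) = 5/41 + 15/41 = 20/41
  P(X=2) = 4/41 + 10/41 = 14/41
H(X) = -[(7/41)·log₂(7/41) + (20/41)·log₂(20/41) + (14/41)·log₂(14/41)]
  = 0.43540 + 0.50518 + 0.52934 = 1.46992 bits

H(Y|X) = H(X,Y) - H(X) = 2.30775 - 1.46992 = 0.8378 bits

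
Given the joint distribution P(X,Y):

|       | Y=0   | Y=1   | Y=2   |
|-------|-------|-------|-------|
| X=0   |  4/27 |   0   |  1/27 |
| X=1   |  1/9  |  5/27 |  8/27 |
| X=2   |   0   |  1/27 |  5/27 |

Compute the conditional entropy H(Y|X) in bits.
1.1535 bits

H(Y|X) = H(X,Y) - H(X)

H(X,Y) = -Σ_{x,y} P(x,y) log₂ P(x,y). Per-cell terms -P(x,y)·log₂P(x,y):
  X=0: 0.40813, 0.00000, 0.17611
  X=1: 0.35221, 0.45055, 0.51997
  X=2: 0.00000, 0.17611, 0.45055
  (cells with P = 0 contribute 0)
Sum of the 9 terms: H(X,Y) = 2.5336 bits

Marginal of X (row sums):
  P(X=0) = 4/27 + 0 + 1/27 = 5/27
  P(X=1) = 1/9 + 5/27 + 8/27 = 16/27
  P(X=2) = 0 + 1/27 + 5/27 = 2/9
H(X) = -[(5/27)·log₂(5/27) + (16/27)·log₂(16/27) + (2/9)·log₂(2/9)]
  = 0.45055 + 0.44734 + 0.48221 = 1.3801 bits

H(Y|X) = H(X,Y) - H(X) = 2.5336 - 1.3801 = 1.1535 bits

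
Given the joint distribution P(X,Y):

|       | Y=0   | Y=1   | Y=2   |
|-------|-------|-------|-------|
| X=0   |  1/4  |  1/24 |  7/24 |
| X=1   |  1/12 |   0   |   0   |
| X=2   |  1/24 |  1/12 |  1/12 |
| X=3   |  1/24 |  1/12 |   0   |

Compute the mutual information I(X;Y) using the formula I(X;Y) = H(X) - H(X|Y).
0.3406 bits

I(X;Y) = H(X) - H(X|Y)

Marginal of X (row sums):
  P(X=0) = 1/4 + 1/24 + 7/24 = 7/12
  P(X=1) = 1/12 + 0 + 0 = 1/12
  P(X=2) = 1/24 + 1/12 + 1/12 = 5/24
  P(X=3) = 1/24 + 1/12 + 0 = 1/8
H(X) = -[(7/12)·log₂(7/12) + (1/12)·log₂(1/12) + (5/24)·log₂(5/24) + (1/8)·log₂(1/8)]
  = 0.4536 + 0.2987 + 0.4715 + 0.3750 = 1.5988 bits

Marginal of Y (column sums):
  P(Y=0) = 1/4 + 1/12 + 1/24 + 1/24 = 5/12
  P(Y=1) = 1/24 + 0 + 1/12 + 1/12 = 5/24
  P(Y=2) = 7/24 + 0 + 1/12 + 0 = 3/8
H(X|Y) = Σ_y P(y)·H(X|Y=y):
  Y=0: P(Y=0) = 5/12, P(X|Y=0) = (3/5, 1/5, 1/10, 1/10) → H(X|Y=0) = 1.5710
  Y=1: P(Y=1) = 5/24, P(X|Y=1) = (1/5, 0, 2/5, 2/5) → H(X|Y=1) = 1.5219
  Y=2: P(Y=2) = 3/8, P(X|Y=2) = (7/9, 0, 2/9, 0) → H(X|Y=2) = 0.7642
H(X|Y) = (5/12)·1.5710 + (5/24)·1.5219 + (3/8)·0.7642 = 1.2582 bits

I(X;Y) = H(X) - H(X|Y) = 1.5988 - 1.2582 = 0.3406 bits

Cross-check via I(X;Y) = H(X) + H(Y) - H(X,Y): computing H(Y) from the column sums and H(X,Y) from the 12 cells in the same way gives H(Y) = 1.5284 bits and H(X,Y) = 2.7866 bits, so
I(X;Y) = 1.5988 + 1.5284 - 2.7866 = 0.3406 bits ✓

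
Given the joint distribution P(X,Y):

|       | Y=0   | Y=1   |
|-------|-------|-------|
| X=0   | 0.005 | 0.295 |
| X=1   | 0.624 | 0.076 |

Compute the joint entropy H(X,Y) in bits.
1.2649 bits

H(X,Y) = -Σ_{x,y} P(x,y) log₂ P(x,y). Per-cell terms -P(x,y)·log₂P(x,y):
  X=0: 0.03822, 0.51956
  X=1: 0.42456, 0.28256
Sum of the 4 terms: H(X,Y) = 1.2649 bits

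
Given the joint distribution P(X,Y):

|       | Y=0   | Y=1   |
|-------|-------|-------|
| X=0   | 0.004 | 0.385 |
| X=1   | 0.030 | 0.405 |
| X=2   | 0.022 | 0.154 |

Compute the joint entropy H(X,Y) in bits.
1.7787 bits

H(X,Y) = -Σ_{x,y} P(x,y) log₂ P(x,y). Per-cell terms -P(x,y)·log₂P(x,y):
  X=0: 0.0319, 0.5302
  X=1: 0.1518, 0.5281
  X=2: 0.1211, 0.4156
Sum of the 6 terms: H(X,Y) = 1.7787 bits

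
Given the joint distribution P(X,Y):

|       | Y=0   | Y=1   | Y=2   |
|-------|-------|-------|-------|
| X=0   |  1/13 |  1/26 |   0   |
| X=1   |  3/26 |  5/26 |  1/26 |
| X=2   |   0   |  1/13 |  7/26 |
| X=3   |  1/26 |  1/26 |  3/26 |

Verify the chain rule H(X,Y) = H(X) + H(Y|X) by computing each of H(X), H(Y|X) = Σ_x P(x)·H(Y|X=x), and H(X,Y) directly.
H(X) = 1.8765 bits, H(Y|X) = 1.1020 bits, H(X,Y) = 2.9785 bits

Marginal of X (row sums):
  P(X=0) = 1/13 + 1/26 + 0 = 3/26
  P(X=1) = 3/26 + 5/26 + 1/26 = 9/26
  P(X=2) = 0 + 1/13 + 7/26 = 9/26
  P(X=3) = 1/26 + 1/26 + 3/26 = 5/26
H(X) = -[(3/26)·log₂(3/26) + (9/26)·log₂(9/26) + (9/26)·log₂(9/26) + (5/26)·log₂(5/26)]
  = 0.3595 + 0.5298 + 0.5298 + 0.4574 = 1.8765 bits

H(Y|X) = Σ_x P(x)·H(Y|X=x):
  X=0: P(X=0) = 3/26, P(Y|X=0) = (2/3, 1/3, 0) → H(Y|X=0) = 0.9183
  X=1: P(X=1) = 9/26, P(Y|X=1) = (1/3, 5/9, 1/9) → H(Y|X=1) = 1.3516
  X=2: P(X=2) = 9/26, P(Y|X=2) = (0, 2/9, 7/9) → H(Y|X=2) = 0.7642
  X=3: P(X=3) = 5/26, P(Y|X=3) = (1/5, 1/5, 3/5) → H(Y|X=3) = 1.3710
H(Y|X) = (3/26)·0.9183 + (9/26)·1.3516 + (9/26)·0.7642 + (5/26)·1.3710 = 1.1020 bits

H(X,Y) = -Σ_{x,y} P(x,y) log₂ P(x,y). Per-cell terms -P(x,y)·log₂P(x,y):
  X=0: 0.2846, 0.1808, 0.0000
  X=1: 0.3595, 0.4574, 0.1808
  X=2: 0.0000, 0.2846, 0.5097
  X=3: 0.1808, 0.1808, 0.3595
  (cells with P = 0 contribute 0)
Sum of the 12 terms: H(X,Y) = 2.9785 bits

Chain rule check:
  H(X) + H(Y|X) = 1.8765 + 1.1020 = 2.9785 bits
  H(X,Y) = 2.9785 bits
✓ Chain rule verified.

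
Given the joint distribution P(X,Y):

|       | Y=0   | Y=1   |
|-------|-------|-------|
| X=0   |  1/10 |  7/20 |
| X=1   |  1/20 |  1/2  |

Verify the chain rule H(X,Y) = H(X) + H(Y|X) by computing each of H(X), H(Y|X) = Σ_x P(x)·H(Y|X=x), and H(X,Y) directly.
H(X) = 0.9928 bits, H(Y|X) = 0.5856 bits, H(X,Y) = 1.5784 bits

Marginal of X (row sums):
  P(X=0) = 1/10 + 7/20 = 9/20
  P(X=1) = 1/20 + 1/2 = 11/20
H(X) = -[(9/20)·log₂(9/20) + (11/20)·log₂(11/20)]
  = 0.5184 + 0.4744 = 0.9928 bits

H(Y|X) = Σ_x P(x)·H(Y|X=x):
  X=0: P(X=0) = 9/20, P(Y|X=0) = (2/9, 7/9) → H(Y|X=0) = 0.7642
  X=1: P(X=1) = 11/20, P(Y|X=1) = (1/11, 10/11) → H(Y|X=1) = 0.4395
H(Y|X) = (9/20)·0.7642 + (11/20)·0.4395 = 0.5856 bits

H(X,Y) = -Σ_{x,y} P(x,y) log₂ P(x,y). Per-cell terms -P(x,y)·log₂P(x,y):
  X=0: 0.3322, 0.5301
  X=1: 0.2161, 0.5000
Sum of the 4 terms: H(X,Y) = 1.5784 bits

Chain rule check:
  H(X) + H(Y|X) = 0.9928 + 0.5856 = 1.5784 bits
  H(X,Y) = 1.5784 bits
✓ Chain rule verified.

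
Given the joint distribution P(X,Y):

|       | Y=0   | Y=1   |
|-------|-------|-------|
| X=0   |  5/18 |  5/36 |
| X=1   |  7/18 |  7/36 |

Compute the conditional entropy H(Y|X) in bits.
0.9183 bits

H(Y|X) = H(X,Y) - H(X)

H(X,Y) = -Σ_{x,y} P(x,y) log₂ P(x,y). Per-cell terms -P(x,y)·log₂P(x,y):
  X=0: 0.5133, 0.3956
  X=1: 0.5299, 0.4594
Sum of the 4 terms: H(X,Y) = 1.8982 bits

Marginal of X (row sums):
  P(X=0) = 5/18 + 5/36 = 5/12
  P(X=1) = 7/18 + 7/36 = 7/12
H(X) = -[(5/12)·log₂(5/12) + (7/12)·log₂(7/12)]
  = 0.5263 + 0.4536 = 0.9799 bits

H(Y|X) = H(X,Y) - H(X) = 1.8982 - 0.9799 = 0.9183 bits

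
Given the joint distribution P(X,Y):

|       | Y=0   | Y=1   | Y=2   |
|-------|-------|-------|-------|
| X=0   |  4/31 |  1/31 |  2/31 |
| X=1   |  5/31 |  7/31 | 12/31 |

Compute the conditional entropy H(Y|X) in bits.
1.4648 bits

H(Y|X) = H(X,Y) - H(X)

H(X,Y) = -Σ_{x,y} P(x,y) log₂ P(x,y). Per-cell terms -P(x,y)·log₂P(x,y):
  X=0: 0.381187, 0.159813, 0.255109
  X=1: 0.424559, 0.484771, 0.530026
Sum of the 6 terms: H(X,Y) = 2.235465 bits

Marginal of X (row sums):
  P(X=0) = 4/31 + 1/31 + 2/31 = 7/31
  P(X=1) = 5/31 + 7/31 + 12/31 = 24/31
H(X) = -[(7/31)·log₂(7/31) + (24/31)·log₂(24/31)]
  = 0.484771 + 0.285858 = 0.770629 bits

H(Y|X) = H(X,Y) - H(X) = 2.235465 - 0.770629 = 1.4648 bits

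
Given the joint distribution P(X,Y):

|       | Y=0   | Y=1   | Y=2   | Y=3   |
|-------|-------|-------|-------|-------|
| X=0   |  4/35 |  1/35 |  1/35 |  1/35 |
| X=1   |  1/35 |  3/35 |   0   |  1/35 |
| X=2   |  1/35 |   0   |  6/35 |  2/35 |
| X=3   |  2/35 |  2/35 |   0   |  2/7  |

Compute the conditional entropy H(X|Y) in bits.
1.2852 bits

H(X|Y) = H(X,Y) - H(Y)

H(X,Y) = -Σ_{x,y} P(x,y) log₂ P(x,y). Per-cell terms -P(x,y)·log₂P(x,y):
  X=0: 0.35763, 0.14655, 0.14655, 0.14655
  X=1: 0.14655, 0.30380, 0.00000, 0.14655
  X=2: 0.14655, 0.00000, 0.43617, 0.23596
  X=3: 0.23596, 0.23596, 0.00000, 0.51639
  (cells with P = 0 contribute 0)
Sum of the 16 terms: H(X,Y) = 3.2012 bits

Marginal of Y (column sums):
  P(Y=0) = 4/35 + 1/35 + 1/35 + 2/35 = 8/35
  P(Y=1) = 1/35 + 3/35 + 0 + 2/35 = 6/35
  P(Y=2) = 1/35 + 0 + 6/35 + 0 = 1/5
  P(Y=3) = 1/35 + 1/35 + 2/35 + 2/7 = 2/5
H(Y) = -[(8/35)·log₂(8/35) + (6/35)·log₂(6/35) + (1/5)·log₂(1/5) + (2/5)·log₂(2/5)]
  = 0.48669 + 0.43617 + 0.46439 + 0.52877 = 1.9160 bits

H(X|Y) = H(X,Y) - H(Y) = 3.2012 - 1.9160 = 1.2852 bits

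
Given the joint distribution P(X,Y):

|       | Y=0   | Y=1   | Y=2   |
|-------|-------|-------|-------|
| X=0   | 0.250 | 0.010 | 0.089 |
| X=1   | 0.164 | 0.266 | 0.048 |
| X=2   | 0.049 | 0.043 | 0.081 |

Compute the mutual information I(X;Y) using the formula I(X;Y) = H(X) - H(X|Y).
0.2708 bits

I(X;Y) = H(X) - H(X|Y)

Marginal of X (row sums):
  P(X=0) = 0.250 + 0.010 + 0.089 = 0.349
  P(X=1) = 0.164 + 0.266 + 0.048 = 0.478
  P(X=2) = 0.049 + 0.043 + 0.081 = 0.173
H(X) = -[0.349·log₂(0.349) + 0.478·log₂(0.478) + 0.173·log₂(0.173)]
  = 0.5300 + 0.5090 + 0.4379 = 1.4769 bits

Marginal of Y (column sums):
  P(Y=0) = 0.250 + 0.164 + 0.049 = 0.463
  P(Y=1) = 0.010 + 0.266 + 0.043 = 0.319
  P(Y=2) = 0.089 + 0.048 + 0.081 = 0.218
H(X|Y) = Σ_y P(y)·H(X|Y=y):
  Y=0: P(Y=0) = 0.463, P(X|Y=0) = (250/463, 164/463, 49/463) → H(X|Y=0) = 1.3533
  Y=1: P(Y=1) = 0.319, P(X|Y=1) = (10/319, 266/319, 43/319) → H(X|Y=1) = 0.7649
  Y=2: P(Y=2) = 0.218, P(X|Y=2) = (89/218, 24/109, 81/218) → H(X|Y=2) = 1.5391
H(X|Y) = 0.463·1.3533 + 0.319·0.7649 + 0.218·1.5391 = 1.2061 bits

I(X;Y) = H(X) - H(X|Y) = 1.4769 - 1.2061 = 0.2708 bits

Cross-check via I(X;Y) = H(X) + H(Y) - H(X,Y): computing H(Y) from the column sums and H(X,Y) from the 9 cells in the same way gives H(Y) = 1.5193 bits and H(X,Y) = 2.7254 bits, so
I(X;Y) = 1.4769 + 1.5193 - 2.7254 = 0.2708 bits ✓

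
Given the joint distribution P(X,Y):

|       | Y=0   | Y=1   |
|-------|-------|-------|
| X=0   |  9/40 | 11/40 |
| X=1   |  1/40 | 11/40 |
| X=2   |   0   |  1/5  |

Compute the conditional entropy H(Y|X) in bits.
0.6205 bits

H(Y|X) = H(X,Y) - H(X)

H(X,Y) = -Σ_{x,y} P(x,y) log₂ P(x,y). Per-cell terms -P(x,y)·log₂P(x,y):
  X=0: 0.4842, 0.5122
  X=1: 0.1330, 0.5122
  X=2: 0.0000, 0.4644
  (cells with P = 0 contribute 0)
Sum of the 6 terms: H(X,Y) = 2.1060 bits

Marginal of X (row sums):
  P(X=0) = 9/40 + 11/40 = 1/2
  P(X=1) = 1/40 + 11/40 = 3/10
  P(X=2) = 0 + 1/5 = 1/5
H(X) = -[(1/2)·log₂(1/2) + (3/10)·log₂(3/10) + (1/5)·log₂(1/5)]
  = 0.5000 + 0.5211 + 0.4644 = 1.4855 bits

H(Y|X) = H(X,Y) - H(X) = 2.1060 - 1.4855 = 0.6205 bits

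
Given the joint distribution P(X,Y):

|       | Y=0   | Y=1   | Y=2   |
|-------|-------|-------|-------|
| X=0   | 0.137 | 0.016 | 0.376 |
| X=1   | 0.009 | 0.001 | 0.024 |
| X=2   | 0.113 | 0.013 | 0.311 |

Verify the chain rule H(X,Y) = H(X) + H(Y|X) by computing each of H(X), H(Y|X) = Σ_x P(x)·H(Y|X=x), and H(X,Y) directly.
H(X) = 1.1737 bits, H(Y|X) = 1.0064 bits, H(X,Y) = 2.1802 bits

Marginal of X (row sums):
  P(X=0) = 0.137 + 0.016 + 0.376 = 0.529
  P(X=1) = 0.009 + 0.001 + 0.024 = 0.034
  P(X=2) = 0.113 + 0.013 + 0.311 = 0.437
H(X) = -[0.529·log₂(0.529) + 0.034·log₂(0.034) + 0.437·log₂(0.437)]
  = 0.485971 + 0.165863 + 0.521907 = 1.1737 bits

H(Y|X) = Σ_x P(x)·H(Y|X=x):
  X=0: P(X=0) = 0.529, P(Y|X=0) = (137/529, 16/529, 376/529) → H(Y|X=0) = 1.007510
  X=1: P(X=1) = 0.034, P(Y|X=1) = (9/34, 1/34, 12/17) → H(Y|X=1) = 1.011921
  X=2: P(X=2) = 0.437, P(Y|X=2) = (113/437, 13/437, 311/437) → H(Y|X=2) = 1.004657
H(Y|X) = 0.529·1.007510 + 0.034·1.011921 + 0.437·1.004657 = 1.0064 bits

H(X,Y) = -Σ_{x,y} P(x,y) log₂ P(x,y). Per-cell terms -P(x,y)·log₂P(x,y):
  X=0: 0.392882, 0.095453, 0.530609
  X=1: 0.061163, 0.009966, 0.129140
  X=2: 0.355453, 0.081449, 0.524039
Sum of the 9 terms: H(X,Y) = 2.1802 bits

Chain rule check:
  H(X) + H(Y|X) = 1.1737 + 1.0064 = 2.1801 bits
  H(X,Y) = 2.1802 bits
✓ Chain rule verified (Δ = 0.0001 is 4-dp rounding noise: each of the three values was rounded independently).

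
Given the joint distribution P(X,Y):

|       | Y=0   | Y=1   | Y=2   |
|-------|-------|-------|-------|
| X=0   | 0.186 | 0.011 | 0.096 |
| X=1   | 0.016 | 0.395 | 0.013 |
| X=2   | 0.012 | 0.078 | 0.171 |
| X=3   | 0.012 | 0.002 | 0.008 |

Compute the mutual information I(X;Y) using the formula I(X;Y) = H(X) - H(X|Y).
0.6754 bits

I(X;Y) = H(X) - H(X|Y)

Marginal of X (row sums):
  P(X=0) = 0.186 + 0.011 + 0.096 = 0.293
  P(X=1) = 0.016 + 0.395 + 0.013 = 0.424
  P(X=2) = 0.012 + 0.078 + 0.171 = 0.261
  P(X=3) = 0.012 + 0.002 + 0.008 = 0.022
H(X) = -[0.293·log₂(0.293) + 0.424·log₂(0.424) + 0.261·log₂(0.261) + 0.022·log₂(0.022)]
  = 0.51891 + 0.52485 + 0.50579 + 0.12114 = 1.67069 bits

Marginal of Y (column sums):
  P(Y=0) = 0.186 + 0.016 + 0.012 + 0.012 = 0.226
  P(Y=1) = 0.011 + 0.395 + 0.078 + 0.002 = 0.486
  P(Y=2) = 0.096 + 0.013 + 0.171 + 0.008 = 0.288
H(X|Y) = Σ_y P(y)·H(X|Y=y):
  Y=0: P(Y=0) = 0.226, P(X|Y=0) = (93/113, 8/113, 6/113, 6/113) → H(X|Y=0) = 0.95149
  Y=1: P(Y=1) = 0.486, P(X|Y=1) = (11/486, 395/486, 13/81, 1/243) → H(X|Y=1) = 0.82302
  Y=2: P(Y=2) = 0.288, P(X|Y=2) = (1/3, 13/288, 19/32, 1/36) → H(X|Y=2) = 1.32022
H(X|Y) = 0.226·0.95149 + 0.486·0.82302 + 0.288·1.32022 = 0.99525 bits

I(X;Y) = H(X) - H(X|Y) = 1.67069 - 0.99525 = 0.6754 bits

Cross-check via I(X;Y) = H(X) + H(Y) - H(X,Y): computing H(Y) from the column sums and H(X,Y) from the 12 cells in the same way gives H(Y) = 1.50803 bits and H(X,Y) = 2.50328 bits, so
I(X;Y) = 1.67069 + 1.50803 - 2.50328 = 0.6754 bits ✓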